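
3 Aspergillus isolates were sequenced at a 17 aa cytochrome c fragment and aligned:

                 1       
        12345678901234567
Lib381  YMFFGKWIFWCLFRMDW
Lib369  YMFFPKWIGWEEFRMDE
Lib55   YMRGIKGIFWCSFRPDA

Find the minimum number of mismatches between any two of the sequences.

5

Pairwise Hamming distances:
  Lib381 vs Lib369: 5
  Lib381 vs Lib55: 7
  Lib369 vs Lib55: 9
The smallest is 5, between Lib381 and Lib369.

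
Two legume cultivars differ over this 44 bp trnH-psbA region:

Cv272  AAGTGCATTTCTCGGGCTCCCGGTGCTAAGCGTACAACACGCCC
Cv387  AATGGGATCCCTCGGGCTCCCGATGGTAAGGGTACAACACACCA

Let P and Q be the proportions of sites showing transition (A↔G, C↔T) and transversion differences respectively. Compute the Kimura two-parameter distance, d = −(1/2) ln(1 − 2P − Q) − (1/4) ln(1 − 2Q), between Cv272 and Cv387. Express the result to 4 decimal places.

The sequences differ at positions 3 (G/T, transversion), 4 (T/G, transversion), 6 (C/G, transversion), 9 (T/C, transition), 10 (T/C, transition), 23 (G/A, transition), 26 (C/G, transversion), 31 (C/G, transversion), 41 (G/A, transition), 44 (C/A, transversion).
Of the 10 differences, 4 transitions and 6 transversions over 44 sites: P = 4/44 = 0.090909, Q = 6/44 = 0.136364.
d = −0.5·ln(0.681818) − 0.25·ln(0.727272) = −0.5·(-0.382993) − 0.25·(-0.318455) = 0.2711.

0.2711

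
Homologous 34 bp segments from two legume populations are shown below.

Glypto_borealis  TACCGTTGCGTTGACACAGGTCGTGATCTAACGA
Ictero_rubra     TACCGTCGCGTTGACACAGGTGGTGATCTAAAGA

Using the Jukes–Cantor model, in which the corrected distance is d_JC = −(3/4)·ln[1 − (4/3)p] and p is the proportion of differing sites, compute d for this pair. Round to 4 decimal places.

Differing sites — 7:T/C; 22:C/G; 32:C/A.
p = 3/34 = 0.088235.
d = −0.75 · ln(1 − (4/3)·0.088235) = −0.75 · ln(0.882353) = −0.75 · (-0.125163) = 0.0939.

0.0939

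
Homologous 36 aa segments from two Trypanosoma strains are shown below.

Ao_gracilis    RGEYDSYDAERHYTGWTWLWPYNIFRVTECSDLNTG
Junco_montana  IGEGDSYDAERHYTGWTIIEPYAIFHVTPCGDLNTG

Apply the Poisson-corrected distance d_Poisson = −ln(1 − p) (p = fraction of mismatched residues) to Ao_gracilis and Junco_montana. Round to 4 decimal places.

Mismatches occur at site 1 (R↔I), site 4 (Y↔G), site 18 (W↔I), site 19 (L↔I), site 20 (W↔E), site 23 (N↔A), site 26 (R↔H), site 29 (E↔P), site 31 (S↔G).
p = 9/36 = 0.250000.
d = −ln(1 − 0.250000) = −ln(0.750000) = 0.2877.

0.2877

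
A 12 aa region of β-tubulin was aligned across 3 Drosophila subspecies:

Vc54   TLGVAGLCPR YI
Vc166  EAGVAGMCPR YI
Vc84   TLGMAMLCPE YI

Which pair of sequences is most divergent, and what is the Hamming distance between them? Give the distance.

6

Pairwise Hamming distances:
  Vc54 vs Vc166: 3
  Vc54 vs Vc84: 3
  Vc166 vs Vc84: 6
The largest is 6, between Vc166 and Vc84.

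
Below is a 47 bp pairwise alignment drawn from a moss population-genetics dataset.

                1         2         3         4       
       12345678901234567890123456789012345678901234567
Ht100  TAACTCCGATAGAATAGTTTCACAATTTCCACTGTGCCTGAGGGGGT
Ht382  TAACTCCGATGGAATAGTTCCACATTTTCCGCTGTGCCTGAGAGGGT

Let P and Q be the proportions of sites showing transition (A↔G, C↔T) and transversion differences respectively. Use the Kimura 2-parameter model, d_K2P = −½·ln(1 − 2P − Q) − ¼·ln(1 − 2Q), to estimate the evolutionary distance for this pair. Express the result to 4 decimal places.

0.1172

The sequences differ at positions 11 (A/G, transition), 20 (T/C, transition), 25 (A/T, transversion), 31 (A/G, transition), 43 (G/A, transition).
Of the 5 differences, 4 transitions and 1 transversion over 47 sites: P = 4/47 = 0.085106, Q = 1/47 = 0.021277.
d = −0.5·ln(0.808511) − 0.25·ln(0.957446) = −0.5·(-0.212561) − 0.25·(-0.043486) = 0.1172.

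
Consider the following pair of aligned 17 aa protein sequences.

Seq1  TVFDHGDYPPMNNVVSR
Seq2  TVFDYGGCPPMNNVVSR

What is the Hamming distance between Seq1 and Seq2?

Differing sites — 5:H/Y; 7:D/G; 8:Y/C.
That gives 3 mismatches out of 17 aligned sites, so the Hamming distance is 3.

3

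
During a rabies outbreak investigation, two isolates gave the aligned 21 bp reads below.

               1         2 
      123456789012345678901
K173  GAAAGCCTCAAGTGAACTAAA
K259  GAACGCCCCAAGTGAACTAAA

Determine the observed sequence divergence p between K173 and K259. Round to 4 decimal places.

The sequences differ at positions 4 (A/C), 8 (T/C).
There are 2 differences over 21 sites, so p = 2/21 = 0.0952.

0.0952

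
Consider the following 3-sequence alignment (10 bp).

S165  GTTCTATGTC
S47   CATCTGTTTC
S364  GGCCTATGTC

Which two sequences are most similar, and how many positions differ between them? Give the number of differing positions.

2

Pairwise Hamming distances:
  S165 vs S47: 4
  S165 vs S364: 2
  S47 vs S364: 5
The smallest is 2, between S165 and S364.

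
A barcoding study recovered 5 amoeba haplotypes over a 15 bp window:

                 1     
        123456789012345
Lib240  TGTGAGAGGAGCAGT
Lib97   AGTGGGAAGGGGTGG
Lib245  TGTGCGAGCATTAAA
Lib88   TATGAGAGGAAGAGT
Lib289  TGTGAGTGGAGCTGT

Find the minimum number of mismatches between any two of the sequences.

Pairwise Hamming distances:
  Lib240 vs Lib97: 7
  Lib240 vs Lib245: 6
  Lib240 vs Lib88: 3
  Lib240 vs Lib289: 2
  Lib97 vs Lib245: 10
  Lib97 vs Lib88: 8
  Lib97 vs Lib289: 7
  Lib245 vs Lib88: 7
  Lib245 vs Lib289: 8
  Lib88 vs Lib289: 5
The smallest is 2, between Lib240 and Lib289.

2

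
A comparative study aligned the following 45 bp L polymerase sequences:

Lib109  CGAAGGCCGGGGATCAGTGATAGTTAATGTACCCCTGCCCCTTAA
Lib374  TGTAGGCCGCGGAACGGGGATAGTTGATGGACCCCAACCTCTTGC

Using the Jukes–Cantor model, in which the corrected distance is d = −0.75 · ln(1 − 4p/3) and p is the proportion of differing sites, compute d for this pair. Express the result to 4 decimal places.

The sequences differ at positions 1 (C/T), 3 (A/T), 10 (G/C), 14 (T/A), 16 (A/G), 18 (T/G), 26 (A/G), 30 (T/G), 36 (T/A), 37 (G/A), 40 (C/T), 44 (A/G), 45 (A/C).
p = 13/45 = 0.288889.
d = −0.75 · ln(1 − (4/3)·0.288889) = −0.75 · ln(0.614815) = −0.75 · (-0.486434) = 0.3648.

0.3648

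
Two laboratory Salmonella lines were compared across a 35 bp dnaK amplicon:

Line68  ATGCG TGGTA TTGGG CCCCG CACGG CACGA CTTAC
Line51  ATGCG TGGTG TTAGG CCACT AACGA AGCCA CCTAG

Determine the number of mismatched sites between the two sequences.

The sequences differ at positions 10 (A/G), 13 (G/A), 18 (C/A), 20 (G/T), 21 (C/A), 25 (G/A), 26 (C/A), 27 (A/G), 29 (G/C), 32 (T/C), 35 (C/G).
That gives 11 mismatches out of 35 aligned sites, so the Hamming distance is 11.

11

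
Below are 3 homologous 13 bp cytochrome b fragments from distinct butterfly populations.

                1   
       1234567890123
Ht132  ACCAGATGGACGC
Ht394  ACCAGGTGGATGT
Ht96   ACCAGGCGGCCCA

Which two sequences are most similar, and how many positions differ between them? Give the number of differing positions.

Pairwise Hamming distances:
  Ht132 vs Ht394: 3
  Ht132 vs Ht96: 5
  Ht394 vs Ht96: 5
The smallest is 3, between Ht132 and Ht394.

3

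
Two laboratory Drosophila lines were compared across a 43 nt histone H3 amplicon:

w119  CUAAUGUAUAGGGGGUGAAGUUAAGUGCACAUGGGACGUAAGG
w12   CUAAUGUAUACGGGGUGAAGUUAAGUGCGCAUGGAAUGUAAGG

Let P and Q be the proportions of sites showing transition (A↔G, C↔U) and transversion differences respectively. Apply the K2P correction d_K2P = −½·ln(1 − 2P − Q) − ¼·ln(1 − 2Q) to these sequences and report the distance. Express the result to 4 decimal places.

0.1007

Differing sites — 11:G/C (Tv); 29:A/G (Ti); 35:G/A (Ti); 37:C/U (Ti).
Of the 4 differences, 3 transitions and 1 transversion over 43 sites: P = 3/43 = 0.069767, Q = 1/43 = 0.023256.
d = −0.5·ln(0.837210) − 0.25·ln(0.953488) = −0.5·(-0.177680) − 0.25·(-0.047628) = 0.1007.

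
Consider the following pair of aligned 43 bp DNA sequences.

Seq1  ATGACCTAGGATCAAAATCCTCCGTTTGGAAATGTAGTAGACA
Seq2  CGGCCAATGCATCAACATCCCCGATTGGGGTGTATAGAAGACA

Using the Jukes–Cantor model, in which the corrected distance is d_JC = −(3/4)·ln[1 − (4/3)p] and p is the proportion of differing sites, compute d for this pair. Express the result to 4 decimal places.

0.5617

The sequences differ at positions 1 (A/C), 2 (T/G), 4 (A/C), 6 (C/A), 7 (T/A), 8 (A/T), 10 (G/C), 16 (A/C), 21 (T/C), 23 (C/G), 24 (G/A), 27 (T/G), 30 (A/G), 31 (A/T), 32 (A/G), 34 (G/A), 38 (T/A).
p = 17/43 = 0.395349.
d = −0.75 · ln(1 − (4/3)·0.395349) = −0.75 · ln(0.472868) = −0.75 · (-0.748939) = 0.5617.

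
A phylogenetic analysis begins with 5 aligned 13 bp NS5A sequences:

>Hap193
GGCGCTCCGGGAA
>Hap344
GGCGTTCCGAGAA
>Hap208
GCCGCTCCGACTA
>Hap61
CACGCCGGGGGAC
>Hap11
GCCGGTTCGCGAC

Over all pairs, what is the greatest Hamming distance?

9

Pairwise Hamming distances:
  Hap193 vs Hap344: 2
  Hap193 vs Hap208: 4
  Hap193 vs Hap61: 6
  Hap193 vs Hap11: 5
  Hap344 vs Hap208: 4
  Hap344 vs Hap61: 8
  Hap344 vs Hap11: 5
  Hap208 vs Hap61: 9
  Hap208 vs Hap11: 6
  Hap61 vs Hap11: 7
The largest is 9, between Hap208 and Hap61.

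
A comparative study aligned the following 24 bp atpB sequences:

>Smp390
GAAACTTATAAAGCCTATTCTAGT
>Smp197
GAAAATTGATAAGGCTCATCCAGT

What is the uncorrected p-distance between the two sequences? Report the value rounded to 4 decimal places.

0.3333

Mismatches occur at site 5 (C↔A), site 8 (A↔G), site 9 (T↔A), site 10 (A↔T), site 14 (C↔G), site 17 (A↔C), site 18 (T↔A), site 21 (T↔C).
There are 8 differences over 24 sites, so p = 8/24 = 0.3333.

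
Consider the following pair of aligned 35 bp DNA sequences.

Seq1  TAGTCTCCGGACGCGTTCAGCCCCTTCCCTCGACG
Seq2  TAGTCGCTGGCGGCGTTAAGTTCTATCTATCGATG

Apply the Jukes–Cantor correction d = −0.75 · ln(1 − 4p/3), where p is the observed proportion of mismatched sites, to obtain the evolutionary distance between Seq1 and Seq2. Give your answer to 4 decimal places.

0.4582

Mismatches occur at site 6 (T↔G), site 8 (C↔T), site 11 (A↔C), site 12 (C↔G), site 18 (C↔A), site 21 (C↔T), site 22 (C↔T), site 24 (C↔T), site 25 (T↔A), site 28 (C↔T), site 29 (C↔A), site 34 (C↔T).
p = 12/35 = 0.342857.
d = −0.75 · ln(1 − (4/3)·0.342857) = −0.75 · ln(0.542857) = −0.75 · (-0.610909) = 0.4582.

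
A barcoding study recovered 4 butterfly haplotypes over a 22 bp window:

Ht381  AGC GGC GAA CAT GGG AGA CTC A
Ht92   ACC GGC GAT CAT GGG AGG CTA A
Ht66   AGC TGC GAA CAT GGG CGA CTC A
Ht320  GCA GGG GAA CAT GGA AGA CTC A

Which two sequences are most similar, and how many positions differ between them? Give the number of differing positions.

Pairwise Hamming distances:
  Ht381 vs Ht92: 4
  Ht381 vs Ht66: 2
  Ht381 vs Ht320: 5
  Ht92 vs Ht66: 6
  Ht92 vs Ht320: 7
  Ht66 vs Ht320: 7
The smallest is 2, between Ht381 and Ht66.

2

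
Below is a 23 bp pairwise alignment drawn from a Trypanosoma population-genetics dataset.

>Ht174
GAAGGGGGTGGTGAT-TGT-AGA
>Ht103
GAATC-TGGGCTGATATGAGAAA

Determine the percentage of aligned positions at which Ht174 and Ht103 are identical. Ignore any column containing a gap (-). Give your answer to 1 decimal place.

65.0%

Excluding the 3 gap columns leaves 20 comparable sites.
Mismatches occur at site 4 (G→T), site 5 (G→C), site 7 (G→T), site 9 (T→G), site 11 (G→C), site 19 (T→A), site 22 (G→A).
13 of the 20 comparable sites match, so the percent identity is 13/20 × 100 = 65.0%.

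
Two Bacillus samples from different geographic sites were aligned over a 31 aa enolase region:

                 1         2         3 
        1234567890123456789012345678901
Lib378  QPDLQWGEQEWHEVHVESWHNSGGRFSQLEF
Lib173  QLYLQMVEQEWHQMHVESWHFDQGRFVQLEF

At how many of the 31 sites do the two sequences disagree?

10

The sequences differ at positions 2 (P/L), 3 (D/Y), 6 (W/M), 7 (G/V), 13 (E/Q), 14 (V/M), 21 (N/F), 22 (S/D), 23 (G/Q), 27 (S/V).
That gives 10 mismatches out of 31 aligned sites, so the Hamming distance is 10.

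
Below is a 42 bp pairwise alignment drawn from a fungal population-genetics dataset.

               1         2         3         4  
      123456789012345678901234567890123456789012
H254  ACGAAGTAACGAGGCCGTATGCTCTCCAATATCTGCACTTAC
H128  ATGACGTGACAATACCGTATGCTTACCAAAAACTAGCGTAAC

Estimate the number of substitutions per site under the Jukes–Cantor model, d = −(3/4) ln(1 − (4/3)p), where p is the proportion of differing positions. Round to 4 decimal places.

0.4850

The sequences differ at positions 2 (C/T), 5 (A/C), 8 (A/G), 11 (G/A), 13 (G/T), 14 (G/A), 24 (C/T), 25 (T/A), 30 (T/A), 32 (T/A), 35 (G/A), 36 (C/G), 37 (A/C), 38 (C/G), 40 (T/A).
p = 15/42 = 0.357143.
d = −0.75 · ln(1 − (4/3)·0.357143) = −0.75 · ln(0.523809) = −0.75 · (-0.646628) = 0.4850.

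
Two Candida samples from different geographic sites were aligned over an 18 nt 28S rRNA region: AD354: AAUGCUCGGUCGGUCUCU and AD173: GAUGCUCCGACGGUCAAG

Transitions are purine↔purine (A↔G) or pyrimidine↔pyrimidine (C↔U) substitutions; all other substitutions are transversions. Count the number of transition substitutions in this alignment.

1

Mismatches occur at site 1 (A/G, transition), site 8 (G/C, transversion), site 10 (U/A, transversion), site 16 (U/A, transversion), site 17 (C/A, transversion), site 18 (U/G, transversion).
Of the 6 differences, 1 transition and 5 transversions, so the answer is 1.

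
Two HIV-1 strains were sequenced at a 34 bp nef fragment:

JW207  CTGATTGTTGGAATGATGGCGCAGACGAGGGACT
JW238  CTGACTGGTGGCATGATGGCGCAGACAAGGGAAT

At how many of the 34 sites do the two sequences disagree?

Mismatches occur at site 5 (T/C), site 8 (T/G), site 12 (A/C), site 27 (G/A), site 33 (C/A).
That gives 5 mismatches out of 34 aligned sites, so the Hamming distance is 5.

5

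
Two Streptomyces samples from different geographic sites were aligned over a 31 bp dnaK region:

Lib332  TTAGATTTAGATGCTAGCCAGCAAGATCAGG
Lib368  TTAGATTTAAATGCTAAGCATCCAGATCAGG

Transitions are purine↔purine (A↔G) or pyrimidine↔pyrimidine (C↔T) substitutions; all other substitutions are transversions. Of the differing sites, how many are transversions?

3

The sequences differ at positions 10 (G/A, transition), 17 (G/A, transition), 18 (C/G, transversion), 21 (G/T, transversion), 23 (A/C, transversion).
Of the 5 differences, 2 transitions and 3 transversions, so the answer is 3.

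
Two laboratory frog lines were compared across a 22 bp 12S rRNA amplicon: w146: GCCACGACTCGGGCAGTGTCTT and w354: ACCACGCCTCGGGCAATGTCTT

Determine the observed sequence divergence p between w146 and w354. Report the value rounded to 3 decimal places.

0.136

The sequences differ at positions 1 (G/A), 7 (A/C), 16 (G/A).
There are 3 differences over 22 sites, so p = 3/22 = 0.136.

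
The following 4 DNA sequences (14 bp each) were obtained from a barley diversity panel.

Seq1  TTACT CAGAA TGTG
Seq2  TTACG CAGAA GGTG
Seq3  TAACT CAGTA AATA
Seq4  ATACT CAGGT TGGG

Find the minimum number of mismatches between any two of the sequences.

Pairwise Hamming distances:
  Seq1 vs Seq2: 2
  Seq1 vs Seq3: 5
  Seq1 vs Seq4: 4
  Seq2 vs Seq3: 6
  Seq2 vs Seq4: 6
  Seq3 vs Seq4: 8
The smallest is 2, between Seq1 and Seq2.

2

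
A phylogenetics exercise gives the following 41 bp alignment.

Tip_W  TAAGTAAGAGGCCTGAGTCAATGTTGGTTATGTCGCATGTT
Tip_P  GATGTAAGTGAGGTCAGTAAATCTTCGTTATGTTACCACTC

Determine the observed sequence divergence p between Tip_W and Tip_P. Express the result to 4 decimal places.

0.3902

Mismatches occur at site 1 (T/G), site 3 (A/T), site 9 (A/T), site 11 (G/A), site 12 (C/G), site 13 (C/G), site 15 (G/C), site 19 (C/A), site 23 (G/C), site 26 (G/C), site 34 (C/T), site 35 (G/A), site 37 (A/C), site 38 (T/A), site 39 (G/C), site 41 (T/C).
There are 16 differences over 41 sites, so p = 16/41 = 0.3902.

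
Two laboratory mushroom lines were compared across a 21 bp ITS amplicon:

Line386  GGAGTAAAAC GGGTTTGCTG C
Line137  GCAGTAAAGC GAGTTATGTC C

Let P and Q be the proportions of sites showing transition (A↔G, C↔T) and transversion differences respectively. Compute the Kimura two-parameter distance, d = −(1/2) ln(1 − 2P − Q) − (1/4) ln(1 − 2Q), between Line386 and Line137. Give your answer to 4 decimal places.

Mismatches occur at site 2 (G→C, transversion), site 9 (A→G, transition), site 12 (G→A, transition), site 16 (T→A, transversion), site 17 (G→T, transversion), site 18 (C→G, transversion), site 20 (G→C, transversion).
Of the 7 differences, 2 transitions and 5 transversions over 21 sites: P = 2/21 = 0.095238, Q = 5/21 = 0.238095.
d = −0.5·ln(0.571429) − 0.25·ln(0.523810) = −0.5·(-0.559615) − 0.25·(-0.646626) = 0.4415.

0.4415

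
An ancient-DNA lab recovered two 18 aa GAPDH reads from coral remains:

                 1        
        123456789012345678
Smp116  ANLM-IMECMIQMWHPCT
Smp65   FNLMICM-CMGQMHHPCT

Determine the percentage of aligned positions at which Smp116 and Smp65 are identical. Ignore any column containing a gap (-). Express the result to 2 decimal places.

Excluding the 2 gap columns leaves 16 comparable sites.
The sequences differ at positions 1 (A/F), 6 (I/C), 11 (I/G), 14 (W/H).
12 of the 16 comparable sites match, so the percent identity is 12/16 × 100 = 75.00%.

75.00%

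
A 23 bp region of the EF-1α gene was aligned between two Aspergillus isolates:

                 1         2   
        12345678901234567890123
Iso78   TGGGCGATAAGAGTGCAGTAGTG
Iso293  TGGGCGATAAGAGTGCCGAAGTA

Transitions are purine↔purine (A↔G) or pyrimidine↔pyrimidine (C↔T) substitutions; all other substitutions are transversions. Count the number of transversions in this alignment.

2

The sequences differ at positions 17 (A/C, transversion), 19 (T/A, transversion), 23 (G/A, transition).
Of the 3 differences, 1 transition and 2 transversions, so the answer is 2.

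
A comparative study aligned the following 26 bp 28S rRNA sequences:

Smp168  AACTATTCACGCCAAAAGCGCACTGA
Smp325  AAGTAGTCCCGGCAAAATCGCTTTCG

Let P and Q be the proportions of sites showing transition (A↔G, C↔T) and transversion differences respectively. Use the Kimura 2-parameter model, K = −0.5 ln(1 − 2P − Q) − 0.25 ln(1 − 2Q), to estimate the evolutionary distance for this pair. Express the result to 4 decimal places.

0.4683

The sequences differ at positions 3 (C/G, transversion), 6 (T/G, transversion), 9 (A/C, transversion), 12 (C/G, transversion), 18 (G/T, transversion), 22 (A/T, transversion), 23 (C/T, transition), 25 (G/C, transversion), 26 (A/G, transition).
Of the 9 differences, 2 transitions and 7 transversions over 26 sites: P = 2/26 = 0.076923, Q = 7/26 = 0.269231.
d = −0.5·ln(0.576923) − 0.25·ln(0.461538) = −0.5·(-0.550046) − 0.25·(-0.773191) = 0.4683.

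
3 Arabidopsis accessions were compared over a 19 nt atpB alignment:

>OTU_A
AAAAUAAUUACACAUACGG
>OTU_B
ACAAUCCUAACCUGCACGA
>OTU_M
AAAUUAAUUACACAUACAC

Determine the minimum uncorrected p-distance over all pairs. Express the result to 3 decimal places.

Pairwise Hamming distances:
  OTU_A vs OTU_B: 9
  OTU_A vs OTU_M: 3
  OTU_B vs OTU_M: 11
The smallest is 3 mismatches, between OTU_A and OTU_M; p = 3/19 = 0.158.

0.158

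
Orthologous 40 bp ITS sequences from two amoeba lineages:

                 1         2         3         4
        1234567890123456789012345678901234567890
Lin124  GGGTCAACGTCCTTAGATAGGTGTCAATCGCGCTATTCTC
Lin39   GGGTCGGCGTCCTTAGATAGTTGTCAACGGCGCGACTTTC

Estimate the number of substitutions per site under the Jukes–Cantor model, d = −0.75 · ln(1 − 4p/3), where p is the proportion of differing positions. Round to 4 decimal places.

0.2326

Mismatches occur at site 6 (A↔G), site 7 (A↔G), site 21 (G↔T), site 28 (T↔C), site 29 (C↔G), site 34 (T↔G), site 36 (T↔C), site 38 (C↔T).
p = 8/40 = 0.200000.
d = −0.75 · ln(1 − (4/3)·0.200000) = −0.75 · ln(0.733333) = −0.75 · (-0.310155) = 0.2326.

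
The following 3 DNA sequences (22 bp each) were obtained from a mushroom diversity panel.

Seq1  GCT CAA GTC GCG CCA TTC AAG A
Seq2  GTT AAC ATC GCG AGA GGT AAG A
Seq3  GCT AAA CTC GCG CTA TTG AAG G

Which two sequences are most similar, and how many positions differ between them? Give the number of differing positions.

5

Pairwise Hamming distances:
  Seq1 vs Seq2: 9
  Seq1 vs Seq3: 5
  Seq2 vs Seq3: 9
The smallest is 5, between Seq1 and Seq3.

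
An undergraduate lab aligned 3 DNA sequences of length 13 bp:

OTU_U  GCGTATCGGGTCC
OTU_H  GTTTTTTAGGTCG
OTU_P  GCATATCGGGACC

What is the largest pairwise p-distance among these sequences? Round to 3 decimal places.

Pairwise Hamming distances:
  OTU_U vs OTU_H: 6
  OTU_U vs OTU_P: 2
  OTU_H vs OTU_P: 7
The largest is 7 mismatches, between OTU_H and OTU_P; p = 7/13 = 0.538.

0.538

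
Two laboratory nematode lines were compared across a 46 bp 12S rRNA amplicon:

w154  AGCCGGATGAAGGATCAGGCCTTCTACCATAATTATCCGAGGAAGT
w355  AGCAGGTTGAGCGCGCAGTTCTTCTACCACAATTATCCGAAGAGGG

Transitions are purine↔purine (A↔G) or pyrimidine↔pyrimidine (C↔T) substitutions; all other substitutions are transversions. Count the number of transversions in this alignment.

7

The sequences differ at positions 4 (C/A, transversion), 7 (A/T, transversion), 11 (A/G, transition), 12 (G/C, transversion), 14 (A/C, transversion), 15 (T/G, transversion), 19 (G/T, transversion), 20 (C/T, transition), 30 (T/C, transition), 41 (G/A, transition), 44 (A/G, transition), 46 (T/G, transversion).
Of the 12 differences, 5 transitions and 7 transversions, so the answer is 7.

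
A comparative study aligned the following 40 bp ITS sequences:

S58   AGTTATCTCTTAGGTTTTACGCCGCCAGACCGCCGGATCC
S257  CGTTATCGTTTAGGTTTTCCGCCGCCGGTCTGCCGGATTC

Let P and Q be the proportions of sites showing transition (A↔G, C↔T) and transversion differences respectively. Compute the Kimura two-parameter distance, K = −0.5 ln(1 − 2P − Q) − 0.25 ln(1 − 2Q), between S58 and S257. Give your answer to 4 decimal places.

0.2341

Mismatches occur at site 1 (A↔C, transversion), site 8 (T↔G, transversion), site 9 (C↔T, transition), site 19 (A↔C, transversion), site 27 (A↔G, transition), site 29 (A↔T, transversion), site 31 (C↔T, transition), site 39 (C↔T, transition).
Of the 8 differences, 4 transitions and 4 transversions over 40 sites: P = 4/40 = 0.100000, Q = 4/40 = 0.100000.
d = −0.5·ln(0.700000) − 0.25·ln(0.800000) = −0.5·(-0.356675) − 0.25·(-0.223144) = 0.2341.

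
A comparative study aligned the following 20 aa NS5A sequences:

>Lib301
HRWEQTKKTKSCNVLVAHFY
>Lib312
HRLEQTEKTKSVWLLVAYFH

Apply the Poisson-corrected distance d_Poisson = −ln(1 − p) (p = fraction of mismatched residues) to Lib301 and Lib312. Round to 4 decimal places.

0.4308

The sequences differ at positions 3 (W/L), 7 (K/E), 12 (C/V), 13 (N/W), 14 (V/L), 18 (H/Y), 20 (Y/H).
p = 7/20 = 0.350000.
d = −ln(1 − 0.350000) = −ln(0.650000) = 0.4308.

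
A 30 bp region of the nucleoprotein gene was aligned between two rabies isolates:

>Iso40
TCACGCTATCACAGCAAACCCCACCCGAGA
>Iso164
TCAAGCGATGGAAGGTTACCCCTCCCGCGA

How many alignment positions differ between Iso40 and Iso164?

The sequences differ at positions 4 (C/A), 7 (T/G), 10 (C/G), 11 (A/G), 12 (C/A), 15 (C/G), 16 (A/T), 17 (A/T), 23 (A/T), 28 (A/C).
That gives 10 mismatches out of 30 aligned sites, so the Hamming distance is 10.

10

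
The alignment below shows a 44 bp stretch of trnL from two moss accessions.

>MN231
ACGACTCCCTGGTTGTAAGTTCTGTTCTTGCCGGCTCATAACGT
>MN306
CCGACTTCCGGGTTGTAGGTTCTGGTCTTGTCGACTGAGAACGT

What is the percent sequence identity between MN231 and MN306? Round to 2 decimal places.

79.55%

Differing sites — 1:A/C; 7:C/T; 10:T/G; 18:A/G; 25:T/G; 31:C/T; 34:G/A; 37:C/G; 39:T/G.
35 of the 44 sites match, so the percent identity is 35/44 × 100 = 79.55%.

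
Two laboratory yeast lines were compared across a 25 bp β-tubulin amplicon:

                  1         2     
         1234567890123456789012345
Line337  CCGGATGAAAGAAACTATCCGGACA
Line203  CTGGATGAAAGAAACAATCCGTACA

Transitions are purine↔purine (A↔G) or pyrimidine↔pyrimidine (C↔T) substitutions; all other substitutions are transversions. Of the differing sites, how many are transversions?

2

Mismatches occur at site 2 (C/T, transition), site 16 (T/A, transversion), site 22 (G/T, transversion).
Of the 3 differences, 1 transition and 2 transversions, so the answer is 2.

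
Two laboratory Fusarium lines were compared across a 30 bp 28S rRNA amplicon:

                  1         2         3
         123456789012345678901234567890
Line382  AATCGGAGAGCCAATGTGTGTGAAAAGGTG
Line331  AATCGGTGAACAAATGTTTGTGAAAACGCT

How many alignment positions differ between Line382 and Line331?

7

Differing sites — 7:A/T; 10:G/A; 12:C/A; 18:G/T; 27:G/C; 29:T/C; 30:G/T.
That gives 7 mismatches out of 30 aligned sites, so the Hamming distance is 7.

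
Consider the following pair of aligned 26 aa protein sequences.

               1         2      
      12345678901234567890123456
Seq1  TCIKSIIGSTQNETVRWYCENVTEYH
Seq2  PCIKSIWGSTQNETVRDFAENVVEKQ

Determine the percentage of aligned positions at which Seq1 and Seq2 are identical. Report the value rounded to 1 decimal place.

The sequences differ at positions 1 (T/P), 7 (I/W), 17 (W/D), 18 (Y/F), 19 (C/A), 23 (T/V), 25 (Y/K), 26 (H/Q).
18 of the 26 sites match, so the percent identity is 18/26 × 100 = 69.2%.

69.2%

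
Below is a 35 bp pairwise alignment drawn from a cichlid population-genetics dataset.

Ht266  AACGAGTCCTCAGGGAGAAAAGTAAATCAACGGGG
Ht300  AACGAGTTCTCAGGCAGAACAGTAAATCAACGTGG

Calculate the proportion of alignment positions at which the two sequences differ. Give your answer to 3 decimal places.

0.114

The sequences differ at positions 8 (C/T), 15 (G/C), 20 (A/C), 33 (G/T).
There are 4 differences over 35 sites, so p = 4/35 = 0.114.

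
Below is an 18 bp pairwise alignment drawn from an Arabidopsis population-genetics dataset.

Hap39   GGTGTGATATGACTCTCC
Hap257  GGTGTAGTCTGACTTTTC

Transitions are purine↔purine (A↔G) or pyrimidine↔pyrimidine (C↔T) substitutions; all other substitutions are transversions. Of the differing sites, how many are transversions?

1

Mismatches occur at site 6 (G→A, transition), site 7 (A→G, transition), site 9 (A→C, transversion), site 15 (C→T, transition), site 17 (C→T, transition).
Of the 5 differences, 4 transitions and 1 transversion, so the answer is 1.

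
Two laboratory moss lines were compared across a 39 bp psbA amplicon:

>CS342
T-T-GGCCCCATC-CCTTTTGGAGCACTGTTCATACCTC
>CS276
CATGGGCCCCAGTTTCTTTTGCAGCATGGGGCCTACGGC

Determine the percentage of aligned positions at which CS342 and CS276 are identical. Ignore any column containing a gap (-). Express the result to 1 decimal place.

66.7%

Excluding the 3 gap columns leaves 36 comparable sites.
Differing sites — 1:T/C; 12:T/G; 13:C/T; 15:C/T; 22:G/C; 27:C/T; 28:T/G; 30:T/G; 31:T/G; 33:A/C; 37:C/G; 38:T/G.
24 of the 36 comparable sites match, so the percent identity is 24/36 × 100 = 66.7%.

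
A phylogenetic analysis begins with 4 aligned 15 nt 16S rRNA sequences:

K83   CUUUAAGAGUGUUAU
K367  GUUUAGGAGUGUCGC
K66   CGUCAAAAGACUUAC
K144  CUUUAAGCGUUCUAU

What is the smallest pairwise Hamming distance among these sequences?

3

Pairwise Hamming distances:
  K83 vs K367: 5
  K83 vs K66: 6
  K83 vs K144: 3
  K367 vs K66: 9
  K367 vs K144: 8
  K66 vs K144: 8
The smallest is 3, between K83 and K144.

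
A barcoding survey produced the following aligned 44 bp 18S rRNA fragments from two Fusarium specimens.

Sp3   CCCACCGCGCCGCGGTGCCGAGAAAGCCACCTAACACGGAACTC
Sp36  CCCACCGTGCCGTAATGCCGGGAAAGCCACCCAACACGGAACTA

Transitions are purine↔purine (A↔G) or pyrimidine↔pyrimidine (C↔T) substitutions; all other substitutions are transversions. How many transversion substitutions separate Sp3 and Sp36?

The sequences differ at positions 8 (C/T, transition), 13 (C/T, transition), 14 (G/A, transition), 15 (G/A, transition), 21 (A/G, transition), 32 (T/C, transition), 44 (C/A, transversion).
Of the 7 differences, 6 transitions and 1 transversion, so the answer is 1.

1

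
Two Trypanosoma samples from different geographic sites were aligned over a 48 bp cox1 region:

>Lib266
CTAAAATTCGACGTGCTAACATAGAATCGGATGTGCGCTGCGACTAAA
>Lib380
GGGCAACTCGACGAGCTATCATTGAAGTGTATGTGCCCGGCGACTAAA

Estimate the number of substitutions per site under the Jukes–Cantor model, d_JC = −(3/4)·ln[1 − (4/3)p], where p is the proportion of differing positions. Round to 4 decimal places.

0.3360

Mismatches occur at site 1 (C/G), site 2 (T/G), site 3 (A/G), site 4 (A/C), site 7 (T/C), site 14 (T/A), site 19 (A/T), site 23 (A/T), site 27 (T/G), site 28 (C/T), site 30 (G/T), site 37 (G/C), site 39 (T/G).
p = 13/48 = 0.270833.
d = −0.75 · ln(1 − (4/3)·0.270833) = −0.75 · ln(0.638889) = −0.75 · (-0.448025) = 0.3360.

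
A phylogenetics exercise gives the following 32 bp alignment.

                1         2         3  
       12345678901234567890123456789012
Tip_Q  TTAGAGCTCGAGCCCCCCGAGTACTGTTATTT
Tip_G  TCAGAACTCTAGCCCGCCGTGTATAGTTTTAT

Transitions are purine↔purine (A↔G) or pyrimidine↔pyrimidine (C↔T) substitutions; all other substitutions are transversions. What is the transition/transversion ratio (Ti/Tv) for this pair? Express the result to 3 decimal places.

0.500

The sequences differ at positions 2 (T/C, transition), 6 (G/A, transition), 10 (G/T, transversion), 16 (C/G, transversion), 20 (A/T, transversion), 24 (C/T, transition), 25 (T/A, transversion), 29 (A/T, transversion), 31 (T/A, transversion).
Of the 9 differences, 3 transitions and 6 transversions, so Ti/Tv = 3/6 = 0.500.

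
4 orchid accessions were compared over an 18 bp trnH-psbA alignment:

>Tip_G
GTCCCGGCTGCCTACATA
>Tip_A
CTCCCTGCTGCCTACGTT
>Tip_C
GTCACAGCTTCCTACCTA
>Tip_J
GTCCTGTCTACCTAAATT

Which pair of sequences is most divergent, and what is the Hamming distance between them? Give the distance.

8

Pairwise Hamming distances:
  Tip_G vs Tip_A: 4
  Tip_G vs Tip_C: 4
  Tip_G vs Tip_J: 5
  Tip_A vs Tip_C: 6
  Tip_A vs Tip_J: 7
  Tip_C vs Tip_J: 8
The largest is 8, between Tip_C and Tip_J.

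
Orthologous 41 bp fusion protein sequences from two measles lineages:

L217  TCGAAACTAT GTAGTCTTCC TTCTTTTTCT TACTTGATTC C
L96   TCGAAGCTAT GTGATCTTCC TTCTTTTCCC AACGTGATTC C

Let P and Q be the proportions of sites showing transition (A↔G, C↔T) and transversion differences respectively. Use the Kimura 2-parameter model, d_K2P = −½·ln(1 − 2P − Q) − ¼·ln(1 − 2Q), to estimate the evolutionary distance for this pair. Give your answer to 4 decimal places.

0.1988

Mismatches occur at site 6 (A→G, transition), site 13 (A→G, transition), site 14 (G→A, transition), site 28 (T→C, transition), site 30 (T→C, transition), site 31 (T→A, transversion), site 34 (T→G, transversion).
Of the 7 differences, 5 transitions and 2 transversions over 41 sites: P = 5/41 = 0.121951, Q = 2/41 = 0.048780.
d = −0.5·ln(0.707318) − 0.25·ln(0.902440) = −0.5·(-0.346275) − 0.25·(-0.102653) = 0.1988.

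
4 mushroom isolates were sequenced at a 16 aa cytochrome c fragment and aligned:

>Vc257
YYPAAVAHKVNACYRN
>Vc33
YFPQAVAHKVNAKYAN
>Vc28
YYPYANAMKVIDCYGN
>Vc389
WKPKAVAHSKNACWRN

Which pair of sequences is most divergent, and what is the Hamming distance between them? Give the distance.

11

Pairwise Hamming distances:
  Vc257 vs Vc33: 4
  Vc257 vs Vc28: 6
  Vc257 vs Vc389: 6
  Vc33 vs Vc28: 8
  Vc33 vs Vc389: 8
  Vc28 vs Vc389: 11
The largest is 11, between Vc28 and Vc389.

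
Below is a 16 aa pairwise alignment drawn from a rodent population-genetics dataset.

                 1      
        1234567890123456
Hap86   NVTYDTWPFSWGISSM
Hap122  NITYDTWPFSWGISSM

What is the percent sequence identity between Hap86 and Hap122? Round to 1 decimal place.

93.8%

The sequences differ at position 2 (V/I).
15 of the 16 sites match, so the percent identity is 15/16 × 100 = 93.8%.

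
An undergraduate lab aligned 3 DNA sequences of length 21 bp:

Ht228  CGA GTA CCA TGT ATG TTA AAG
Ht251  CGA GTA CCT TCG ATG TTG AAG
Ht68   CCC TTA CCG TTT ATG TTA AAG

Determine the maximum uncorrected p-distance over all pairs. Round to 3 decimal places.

Pairwise Hamming distances:
  Ht228 vs Ht251: 4
  Ht228 vs Ht68: 5
  Ht251 vs Ht68: 7
The largest is 7 mismatches, between Ht251 and Ht68; p = 7/21 = 0.333.

0.333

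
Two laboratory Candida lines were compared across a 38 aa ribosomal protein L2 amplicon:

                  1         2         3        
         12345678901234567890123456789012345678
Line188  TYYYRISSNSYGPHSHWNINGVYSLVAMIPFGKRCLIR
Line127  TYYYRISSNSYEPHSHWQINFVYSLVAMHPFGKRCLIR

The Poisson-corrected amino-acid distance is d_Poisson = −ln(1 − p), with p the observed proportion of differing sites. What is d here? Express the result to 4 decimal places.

0.1112

Mismatches occur at site 12 (G/E), site 18 (N/Q), site 21 (G/F), site 29 (I/H).
p = 4/38 = 0.105263.
d = −ln(1 − 0.105263) = −ln(0.894737) = 0.1112.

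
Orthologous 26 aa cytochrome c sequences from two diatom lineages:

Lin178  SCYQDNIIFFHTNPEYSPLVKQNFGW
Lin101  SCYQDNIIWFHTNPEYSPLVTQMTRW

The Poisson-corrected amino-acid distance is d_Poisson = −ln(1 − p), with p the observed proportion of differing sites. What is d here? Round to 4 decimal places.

Differing sites — 9:F/W; 21:K/T; 23:N/M; 24:F/T; 25:G/R.
p = 5/26 = 0.192308.
d = −ln(1 − 0.192308) = −ln(0.807692) = 0.2136.

0.2136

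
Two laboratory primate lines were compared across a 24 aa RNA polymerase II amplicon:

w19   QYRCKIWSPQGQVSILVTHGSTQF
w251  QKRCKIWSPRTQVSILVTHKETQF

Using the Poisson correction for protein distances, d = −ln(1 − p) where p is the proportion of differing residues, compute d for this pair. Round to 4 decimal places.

0.2336

Differing sites — 2:Y/K; 10:Q/R; 11:G/T; 20:G/K; 21:S/E.
p = 5/24 = 0.208333.
d = −ln(1 − 0.208333) = −ln(0.791667) = 0.2336.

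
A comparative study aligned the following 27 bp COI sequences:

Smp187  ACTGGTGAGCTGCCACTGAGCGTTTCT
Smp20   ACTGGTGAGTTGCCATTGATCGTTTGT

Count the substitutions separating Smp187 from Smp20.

4

Mismatches occur at site 10 (C↔T), site 16 (C↔T), site 20 (G↔T), site 26 (C↔G).
That gives 4 mismatches out of 27 aligned sites, so the Hamming distance is 4.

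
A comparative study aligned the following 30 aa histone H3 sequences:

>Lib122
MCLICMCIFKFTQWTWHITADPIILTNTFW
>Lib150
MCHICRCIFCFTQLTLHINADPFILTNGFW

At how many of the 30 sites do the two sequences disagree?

The sequences differ at positions 3 (L/H), 6 (M/R), 10 (K/C), 14 (W/L), 16 (W/L), 19 (T/N), 23 (I/F), 28 (T/G).
That gives 8 mismatches out of 30 aligned sites, so the Hamming distance is 8.

8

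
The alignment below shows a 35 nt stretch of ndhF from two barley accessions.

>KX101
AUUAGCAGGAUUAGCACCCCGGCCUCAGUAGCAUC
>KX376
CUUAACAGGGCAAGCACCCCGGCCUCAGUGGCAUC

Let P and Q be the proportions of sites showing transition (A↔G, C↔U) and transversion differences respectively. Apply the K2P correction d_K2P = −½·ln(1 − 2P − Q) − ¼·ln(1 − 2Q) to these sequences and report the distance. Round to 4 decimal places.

0.1986

The sequences differ at positions 1 (A/C, transversion), 5 (G/A, transition), 10 (A/G, transition), 11 (U/C, transition), 12 (U/A, transversion), 30 (A/G, transition).
Of the 6 differences, 4 transitions and 2 transversions over 35 sites: P = 4/35 = 0.114286, Q = 2/35 = 0.057143.
d = −0.5·ln(0.714285) − 0.25·ln(0.885714) = −0.5·(-0.336473) − 0.25·(-0.121361) = 0.1986.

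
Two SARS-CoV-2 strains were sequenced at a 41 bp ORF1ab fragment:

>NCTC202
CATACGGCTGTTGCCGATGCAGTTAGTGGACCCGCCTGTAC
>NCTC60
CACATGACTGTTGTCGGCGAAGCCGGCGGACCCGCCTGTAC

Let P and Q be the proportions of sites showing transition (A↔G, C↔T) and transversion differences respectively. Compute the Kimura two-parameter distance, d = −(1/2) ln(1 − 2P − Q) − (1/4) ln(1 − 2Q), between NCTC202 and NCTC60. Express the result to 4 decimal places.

0.3714

Mismatches occur at site 3 (T↔C, transition), site 5 (C↔T, transition), site 7 (G↔A, transition), site 14 (C↔T, transition), site 17 (A↔G, transition), site 18 (T↔C, transition), site 20 (C↔A, transversion), site 23 (T↔C, transition), site 24 (T↔C, transition), site 25 (A↔G, transition), site 27 (T↔C, transition).
Of the 11 differences, 10 transitions and 1 transversion over 41 sites: P = 10/41 = 0.243902, Q = 1/41 = 0.024390.
d = −0.5·ln(0.487806) − 0.25·ln(0.951220) = −0.5·(-0.717837) − 0.25·(-0.050010) = 0.3714.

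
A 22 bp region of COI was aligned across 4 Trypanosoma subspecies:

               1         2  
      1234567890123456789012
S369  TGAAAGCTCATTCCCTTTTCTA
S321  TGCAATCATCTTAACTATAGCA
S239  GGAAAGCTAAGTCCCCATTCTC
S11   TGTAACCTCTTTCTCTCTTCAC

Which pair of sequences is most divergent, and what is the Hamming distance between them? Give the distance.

14

Pairwise Hamming distances:
  S369 vs S321: 11
  S369 vs S239: 6
  S369 vs S11: 7
  S321 vs S239: 14
  S321 vs S11: 12
  S239 vs S11: 10
The largest is 14, between S321 and S239.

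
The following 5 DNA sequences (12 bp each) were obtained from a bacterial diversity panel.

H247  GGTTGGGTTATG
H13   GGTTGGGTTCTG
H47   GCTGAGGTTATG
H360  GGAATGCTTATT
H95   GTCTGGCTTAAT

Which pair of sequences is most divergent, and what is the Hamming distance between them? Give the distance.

Pairwise Hamming distances:
  H247 vs H13: 1
  H247 vs H47: 3
  H247 vs H360: 5
  H247 vs H95: 5
  H13 vs H47: 4
  H13 vs H360: 6
  H13 vs H95: 6
  H47 vs H360: 6
  H47 vs H95: 7
  H360 vs H95: 5
The largest is 7, between H47 and H95.

7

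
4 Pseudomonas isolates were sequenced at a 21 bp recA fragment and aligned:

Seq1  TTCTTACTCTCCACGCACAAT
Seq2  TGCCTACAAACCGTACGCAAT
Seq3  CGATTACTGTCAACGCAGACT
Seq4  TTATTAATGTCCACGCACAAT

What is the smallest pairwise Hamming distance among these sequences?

Pairwise Hamming distances:
  Seq1 vs Seq2: 9
  Seq1 vs Seq3: 7
  Seq1 vs Seq4: 3
  Seq2 vs Seq3: 13
  Seq2 vs Seq4: 11
  Seq3 vs Seq4: 6
The smallest is 3, between Seq1 and Seq4.

3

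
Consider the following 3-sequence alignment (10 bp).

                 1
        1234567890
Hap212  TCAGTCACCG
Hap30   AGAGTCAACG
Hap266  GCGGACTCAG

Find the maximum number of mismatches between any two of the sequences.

7

Pairwise Hamming distances:
  Hap212 vs Hap30: 3
  Hap212 vs Hap266: 5
  Hap30 vs Hap266: 7
The largest is 7, between Hap30 and Hap266.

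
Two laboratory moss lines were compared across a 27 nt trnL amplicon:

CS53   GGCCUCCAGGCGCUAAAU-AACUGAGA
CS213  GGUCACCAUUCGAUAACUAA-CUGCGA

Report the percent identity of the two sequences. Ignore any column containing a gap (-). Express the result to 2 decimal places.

72.00%

Excluding the 2 gap columns leaves 25 comparable sites.
Differing sites — 3:C/U; 5:U/A; 9:G/U; 10:G/U; 13:C/A; 17:A/C; 25:A/C.
18 of the 25 comparable sites match, so the percent identity is 18/25 × 100 = 72.00%.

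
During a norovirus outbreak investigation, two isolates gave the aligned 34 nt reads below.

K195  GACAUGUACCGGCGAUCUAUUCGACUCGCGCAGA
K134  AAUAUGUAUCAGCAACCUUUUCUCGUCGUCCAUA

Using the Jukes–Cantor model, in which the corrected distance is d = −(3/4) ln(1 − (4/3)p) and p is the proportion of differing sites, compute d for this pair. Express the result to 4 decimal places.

Differing sites — 1:G/A; 3:C/U; 9:C/U; 11:G/A; 14:G/A; 16:U/C; 19:A/U; 23:G/U; 24:A/C; 25:C/G; 29:C/U; 30:G/C; 33:G/U.
p = 13/34 = 0.382353.
d = −0.75 · ln(1 − (4/3)·0.382353) = −0.75 · ln(0.490196) = −0.75 · (-0.712950) = 0.5347.

0.5347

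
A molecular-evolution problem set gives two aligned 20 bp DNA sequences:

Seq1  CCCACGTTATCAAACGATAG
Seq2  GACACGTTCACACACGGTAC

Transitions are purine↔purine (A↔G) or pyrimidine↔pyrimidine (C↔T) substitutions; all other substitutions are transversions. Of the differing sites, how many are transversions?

6

Mismatches occur at site 1 (C/G, transversion), site 2 (C/A, transversion), site 9 (A/C, transversion), site 10 (T/A, transversion), site 13 (A/C, transversion), site 17 (A/G, transition), site 20 (G/C, transversion).
Of the 7 differences, 1 transition and 6 transversions, so the answer is 6.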